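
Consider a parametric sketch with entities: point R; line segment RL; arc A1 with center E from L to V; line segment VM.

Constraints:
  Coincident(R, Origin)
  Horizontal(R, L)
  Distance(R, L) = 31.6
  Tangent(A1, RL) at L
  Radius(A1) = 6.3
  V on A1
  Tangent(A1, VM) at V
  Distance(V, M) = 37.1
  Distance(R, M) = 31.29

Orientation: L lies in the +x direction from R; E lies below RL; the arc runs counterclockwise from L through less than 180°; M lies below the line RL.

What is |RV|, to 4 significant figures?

26.81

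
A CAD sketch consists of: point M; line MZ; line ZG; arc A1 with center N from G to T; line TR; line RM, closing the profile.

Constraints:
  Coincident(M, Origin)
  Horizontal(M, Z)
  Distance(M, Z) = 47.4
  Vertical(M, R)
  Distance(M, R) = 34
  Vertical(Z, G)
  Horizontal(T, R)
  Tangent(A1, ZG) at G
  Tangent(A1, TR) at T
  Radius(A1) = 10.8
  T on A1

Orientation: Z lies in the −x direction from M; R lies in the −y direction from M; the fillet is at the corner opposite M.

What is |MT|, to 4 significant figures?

49.96

The virtual corner opposite M is at (-47.40, -34.00). Tangency of A1 to ZG means the radius NG is perpendicular to ZG and the tangent condition forces NT to be normal to TR, with radius 10.8, so the center N sits 10.8 in from both sides at N = (-36.60, -23.20). That places the tangent points at G = (-47.40, -23.20) on ZG and T = (-36.60, -34.00) on TR. Then |MT| = |T − M| = 49.96.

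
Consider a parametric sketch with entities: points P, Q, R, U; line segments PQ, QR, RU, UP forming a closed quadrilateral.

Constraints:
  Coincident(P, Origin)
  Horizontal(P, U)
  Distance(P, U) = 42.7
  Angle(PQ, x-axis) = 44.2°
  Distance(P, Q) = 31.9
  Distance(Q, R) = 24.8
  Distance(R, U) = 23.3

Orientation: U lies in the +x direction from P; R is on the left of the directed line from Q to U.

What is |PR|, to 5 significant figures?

52.821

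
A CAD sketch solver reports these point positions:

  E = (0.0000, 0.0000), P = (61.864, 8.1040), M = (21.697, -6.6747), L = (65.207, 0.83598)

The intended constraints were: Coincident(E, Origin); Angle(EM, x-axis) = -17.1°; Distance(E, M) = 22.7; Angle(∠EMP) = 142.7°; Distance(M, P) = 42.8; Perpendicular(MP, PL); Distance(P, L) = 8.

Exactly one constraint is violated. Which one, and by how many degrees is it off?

Perpendicular(MP, PL) — off by 4.50°.

E = (0.00, 0.00) ✓; EM at -17.10° ✓; |EM| = 22.70 ✓; ∠EMP = 142.7° ✓; |MP| = 42.80 ✓; ∠(MP, PL) = 85.50° ✗; |PL| = 8.000 ✓.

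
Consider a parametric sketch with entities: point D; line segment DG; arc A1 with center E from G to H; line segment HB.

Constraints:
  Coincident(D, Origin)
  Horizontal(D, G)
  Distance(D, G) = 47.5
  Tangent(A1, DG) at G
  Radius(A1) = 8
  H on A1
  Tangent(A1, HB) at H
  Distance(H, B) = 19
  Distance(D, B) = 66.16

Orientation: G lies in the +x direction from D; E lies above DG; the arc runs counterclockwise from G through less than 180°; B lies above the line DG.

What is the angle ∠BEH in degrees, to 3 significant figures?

67.2°

Checks: D.y = 0.00, G.y = 0.00 ✓; |EH| = 8.000 ✓; ∠(EH, HB) = 90.00° ✓; |HB| = 19.00 ✓; |DB| = 66.16 ✓.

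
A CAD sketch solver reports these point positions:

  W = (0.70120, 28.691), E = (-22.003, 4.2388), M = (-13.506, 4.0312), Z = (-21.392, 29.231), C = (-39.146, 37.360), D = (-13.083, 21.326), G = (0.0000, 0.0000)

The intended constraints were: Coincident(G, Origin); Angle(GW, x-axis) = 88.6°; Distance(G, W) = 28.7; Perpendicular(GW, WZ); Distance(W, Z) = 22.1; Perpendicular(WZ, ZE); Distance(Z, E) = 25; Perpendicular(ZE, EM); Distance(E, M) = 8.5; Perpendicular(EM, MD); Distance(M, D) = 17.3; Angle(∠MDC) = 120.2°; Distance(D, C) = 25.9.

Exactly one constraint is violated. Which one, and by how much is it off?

Distance(D, C) = 25.9 — off by 4.70.

G = (0.00, 0.00) ✓; GW at 88.60° ✓; |GW| = 28.70 ✓; ∠(GW, WZ) = 90.00° ✓; |WZ| = 22.10 ✓; ∠(WZ, ZE) = 90.00° ✓; |ZE| = 25.00 ✓; ∠(ZE, EM) = 90.00° ✓; |EM| = 8.500 ✓; ∠(EM, MD) = 90.00° ✓; |MD| = 17.30 ✓; ∠MDC = 120.2° ✓; |DC| = 30.60 ✗.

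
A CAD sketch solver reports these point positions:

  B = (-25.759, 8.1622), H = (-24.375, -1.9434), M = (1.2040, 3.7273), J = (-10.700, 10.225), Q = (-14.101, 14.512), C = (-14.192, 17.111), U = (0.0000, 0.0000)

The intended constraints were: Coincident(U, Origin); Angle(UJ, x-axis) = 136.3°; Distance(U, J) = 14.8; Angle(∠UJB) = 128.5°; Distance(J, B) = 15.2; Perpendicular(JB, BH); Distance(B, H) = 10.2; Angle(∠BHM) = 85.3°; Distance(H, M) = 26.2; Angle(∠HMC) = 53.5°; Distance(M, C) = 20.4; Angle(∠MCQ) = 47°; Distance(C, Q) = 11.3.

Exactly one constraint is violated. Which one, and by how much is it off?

Distance(C, Q) = 11.3 — off by 8.70.

U = (0.00, 0.00) ✓; UJ at 136.3° ✓; |UJ| = 14.80 ✓; ∠UJB = 128.5° ✓; |JB| = 15.20 ✓; ∠(JB, BH) = 90.00° ✓; |BH| = 10.20 ✓; ∠BHM = 85.30° ✓; |HM| = 26.20 ✓; ∠HMC = 53.50° ✓; |MC| = 20.40 ✓; ∠MCQ = 46.99° ✓; |CQ| = 2.601 ✗.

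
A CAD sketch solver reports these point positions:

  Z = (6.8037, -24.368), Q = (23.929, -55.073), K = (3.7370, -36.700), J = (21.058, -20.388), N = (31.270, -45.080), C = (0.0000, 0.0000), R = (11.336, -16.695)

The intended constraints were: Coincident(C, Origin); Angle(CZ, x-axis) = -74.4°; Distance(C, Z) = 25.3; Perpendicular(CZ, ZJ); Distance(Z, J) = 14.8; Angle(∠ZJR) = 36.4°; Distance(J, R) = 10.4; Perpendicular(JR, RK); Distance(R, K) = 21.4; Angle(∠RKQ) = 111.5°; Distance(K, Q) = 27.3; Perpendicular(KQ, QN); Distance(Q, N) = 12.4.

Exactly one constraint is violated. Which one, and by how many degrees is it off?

Perpendicular(KQ, QN) — off by 6.00°.

C = (0.00, 0.00) ✓; CZ at -74.40° ✓; |CZ| = 25.30 ✓; ∠(CZ, ZJ) = 90.00° ✓; |ZJ| = 14.80 ✓; ∠ZJR = 36.40° ✓; |JR| = 10.40 ✓; ∠(JR, RK) = 90.00° ✓; |RK| = 21.40 ✓; ∠RKQ = 111.5° ✓; |KQ| = 27.30 ✓; ∠(KQ, QN) = 96.00° ✗; |QN| = 12.40 ✓.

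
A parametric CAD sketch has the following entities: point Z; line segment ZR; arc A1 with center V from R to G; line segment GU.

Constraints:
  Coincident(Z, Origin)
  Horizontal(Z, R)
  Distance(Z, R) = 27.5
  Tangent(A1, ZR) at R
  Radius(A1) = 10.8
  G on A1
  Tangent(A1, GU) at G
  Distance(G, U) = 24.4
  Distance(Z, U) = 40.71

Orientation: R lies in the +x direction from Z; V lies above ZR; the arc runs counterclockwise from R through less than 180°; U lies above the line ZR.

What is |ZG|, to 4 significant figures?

39.80

Checks: |VG| = 10.80 ✓; ∠(VG, GU) = 90.00° ✓; |GU| = 24.40 ✓; |ZU| = 40.71 ✓.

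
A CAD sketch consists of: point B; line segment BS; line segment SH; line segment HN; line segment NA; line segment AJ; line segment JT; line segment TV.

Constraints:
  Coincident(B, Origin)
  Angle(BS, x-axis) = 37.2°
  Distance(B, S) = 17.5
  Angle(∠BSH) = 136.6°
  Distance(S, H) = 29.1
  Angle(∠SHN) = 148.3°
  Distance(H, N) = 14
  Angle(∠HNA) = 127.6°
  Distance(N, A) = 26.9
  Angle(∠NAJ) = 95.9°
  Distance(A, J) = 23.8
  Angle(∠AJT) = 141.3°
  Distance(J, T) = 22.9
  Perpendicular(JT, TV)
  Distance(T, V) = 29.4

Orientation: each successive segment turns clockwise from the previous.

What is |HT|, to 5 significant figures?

40.775

∠NAJ = 95.9° gives AJ at -174.40° from the x-axis; with |AJ| = 23.8, J = (30.089, -30.384). ∠AJT = 141.3° gives JT at 146.90° from the x-axis; with |JT| = 22.9, T = (10.905, -17.879). Then |HT| = |T − H| = 40.775.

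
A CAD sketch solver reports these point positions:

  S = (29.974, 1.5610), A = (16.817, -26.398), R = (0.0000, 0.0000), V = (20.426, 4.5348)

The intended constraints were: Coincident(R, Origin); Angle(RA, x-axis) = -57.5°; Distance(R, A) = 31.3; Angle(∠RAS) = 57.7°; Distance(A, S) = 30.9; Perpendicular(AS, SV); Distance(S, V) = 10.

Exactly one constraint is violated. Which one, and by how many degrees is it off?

Perpendicular(AS, SV) — off by 7.90°.

R = (0.00, 0.00) ✓; RA at -57.50° ✓; |RA| = 31.30 ✓; ∠RAS = 57.70° ✓; |AS| = 30.90 ✓; ∠(AS, SV) = 97.90° ✗; |SV| = 10.00 ✓.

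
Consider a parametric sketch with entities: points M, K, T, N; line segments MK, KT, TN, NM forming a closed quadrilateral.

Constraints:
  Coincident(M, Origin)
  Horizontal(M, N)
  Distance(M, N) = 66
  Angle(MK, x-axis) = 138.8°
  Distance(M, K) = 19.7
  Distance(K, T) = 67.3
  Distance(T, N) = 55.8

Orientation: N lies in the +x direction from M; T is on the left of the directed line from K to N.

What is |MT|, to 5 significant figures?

64.921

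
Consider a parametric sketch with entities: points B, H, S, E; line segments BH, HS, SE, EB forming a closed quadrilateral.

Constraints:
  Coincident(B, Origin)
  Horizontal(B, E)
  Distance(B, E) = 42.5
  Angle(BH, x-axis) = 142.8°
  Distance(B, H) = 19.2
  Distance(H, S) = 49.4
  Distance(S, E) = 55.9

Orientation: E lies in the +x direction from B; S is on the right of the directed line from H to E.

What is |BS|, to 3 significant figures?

35.6

B is at the origin; B and E share the same y with |BE| = 42.5 and E in +x, so E = (42.5, 0). BH runs at 142.8° with |BH| = 19.2, so H = (-15.3, 11.6). S is determined by |HS| = 49.4 and |SE| = 55.9 together: it lies at the intersection of circle(H, 49.4) and circle(E, 55.9). With |HE| = 58.9, the foot of the radical line on HE is 23.7 from H and the perpendicular offset is √(49.4² − 23.7²) = 43.4. Taking the right-of-HE solution: S = (-0.627, -35.6).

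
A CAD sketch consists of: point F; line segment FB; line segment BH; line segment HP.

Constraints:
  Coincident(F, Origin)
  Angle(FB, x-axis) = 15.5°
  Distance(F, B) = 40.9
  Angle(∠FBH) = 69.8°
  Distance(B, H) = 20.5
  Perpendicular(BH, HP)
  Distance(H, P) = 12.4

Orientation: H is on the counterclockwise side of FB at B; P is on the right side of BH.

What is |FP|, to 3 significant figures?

51.2

∠FBH = 69.8°, so BH runs at 15.5° + (180° − 69.8°) = 126° from the x-axis; with |BH| = 20.5, H = B + 20.5·(cos 126°, sin 126°) = (27.4, 27.6). BH is perpendicular to HP; with |HP| = 12.4 on the right of BH, P = H + 12.4·(0.812, 0.584) = (37.5, 34.8). Then |FP| = |P − F| = 51.2.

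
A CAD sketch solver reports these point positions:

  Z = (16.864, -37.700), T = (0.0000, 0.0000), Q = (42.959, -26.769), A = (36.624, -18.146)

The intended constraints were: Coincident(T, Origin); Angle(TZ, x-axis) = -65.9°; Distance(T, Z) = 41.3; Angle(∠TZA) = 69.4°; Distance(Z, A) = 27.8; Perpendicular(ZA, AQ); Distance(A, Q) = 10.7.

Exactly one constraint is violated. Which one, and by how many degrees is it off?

Perpendicular(ZA, AQ) — off by 8.40°.

T = (0.00, 0.00) ✓; TZ at -65.90° ✓; |TZ| = 41.30 ✓; ∠TZA = 69.40° ✓; |ZA| = 27.80 ✓; ∠(ZA, AQ) = 98.40° ✗; |AQ| = 10.70 ✓.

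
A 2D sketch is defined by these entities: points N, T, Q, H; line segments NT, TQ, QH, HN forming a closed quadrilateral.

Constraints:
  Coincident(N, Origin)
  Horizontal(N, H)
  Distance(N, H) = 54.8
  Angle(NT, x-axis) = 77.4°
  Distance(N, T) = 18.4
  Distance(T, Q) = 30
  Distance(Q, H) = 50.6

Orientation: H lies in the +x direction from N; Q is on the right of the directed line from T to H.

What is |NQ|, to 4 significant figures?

13.26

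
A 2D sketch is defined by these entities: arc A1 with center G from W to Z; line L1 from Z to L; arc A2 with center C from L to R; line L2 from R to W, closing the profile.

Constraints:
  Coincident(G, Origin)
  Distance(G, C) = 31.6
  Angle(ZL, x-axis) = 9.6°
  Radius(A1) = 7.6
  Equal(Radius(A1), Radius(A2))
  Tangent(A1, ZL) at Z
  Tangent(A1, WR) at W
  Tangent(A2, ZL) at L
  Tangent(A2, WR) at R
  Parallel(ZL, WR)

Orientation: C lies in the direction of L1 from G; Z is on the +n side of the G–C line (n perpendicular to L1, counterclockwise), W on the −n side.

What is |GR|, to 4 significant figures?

32.50

The slot axis is L1's direction at 9.6°, so u = (cos 9.6°, sin 9.6°) = (0.9860, 0.1668) and n = (−sin 9.6°, cos 9.6°) = (-0.1668, 0.9860). G is at the origin and C lies 31.6 along u from G, so C = 31.6·u = (31.16, 5.270). Tangency of A1 to both parallel lines with radius 7.6 puts Z and W at G ± 7.6·n: Z = (-1.267, 7.494), W = (1.267, -7.494). Equal radii place L and R the same way about C: L = C + 7.6·n = (29.89, 12.76), R = C − 7.6·n = (32.42, -2.224). Then |GR| = |R − G| = 32.50.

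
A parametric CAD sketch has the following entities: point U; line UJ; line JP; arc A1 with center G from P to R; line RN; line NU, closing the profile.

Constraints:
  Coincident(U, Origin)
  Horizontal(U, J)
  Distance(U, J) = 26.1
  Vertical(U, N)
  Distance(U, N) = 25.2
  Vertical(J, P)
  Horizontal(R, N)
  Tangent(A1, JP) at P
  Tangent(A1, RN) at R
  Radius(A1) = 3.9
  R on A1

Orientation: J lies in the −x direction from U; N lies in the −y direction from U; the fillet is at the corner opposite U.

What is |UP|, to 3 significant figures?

33.7

The virtual corner opposite U is at (-26.1, -25.2). Since A1 is tangent to JP there, GP ⟂ JP and since A1 is tangent to RN there, GR ⟂ RN, with radius 3.9, so the center G sits 3.9 in from both sides at G = (-22.2, -21.3). That places the tangent points at P = (-26.1, -21.3) on JP and R = (-22.2, -25.2) on RN. Then |UP| = |P − U| = 33.7.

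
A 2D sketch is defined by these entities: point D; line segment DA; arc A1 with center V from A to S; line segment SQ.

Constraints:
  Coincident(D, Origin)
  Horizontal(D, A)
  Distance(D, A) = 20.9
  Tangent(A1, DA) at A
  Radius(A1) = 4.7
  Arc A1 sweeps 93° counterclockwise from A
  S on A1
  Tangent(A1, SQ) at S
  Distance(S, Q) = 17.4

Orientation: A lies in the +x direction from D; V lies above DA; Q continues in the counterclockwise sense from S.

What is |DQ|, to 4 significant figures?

33.28

On A1, A sits at bearing -90° from V; a 93° counterclockwise sweep puts S at bearing 3°, so S = V + 4.7·(cos 3°, sin 3°) = (25.59, 4.946). Tangency of A1 to SQ means the radius VS is perpendicular to SQ, so SQ runs along (−sin 3°, cos 3°); with |SQ| = 17.4, Q = (24.68, 22.32). Then |DQ| = |Q − D| = 33.28.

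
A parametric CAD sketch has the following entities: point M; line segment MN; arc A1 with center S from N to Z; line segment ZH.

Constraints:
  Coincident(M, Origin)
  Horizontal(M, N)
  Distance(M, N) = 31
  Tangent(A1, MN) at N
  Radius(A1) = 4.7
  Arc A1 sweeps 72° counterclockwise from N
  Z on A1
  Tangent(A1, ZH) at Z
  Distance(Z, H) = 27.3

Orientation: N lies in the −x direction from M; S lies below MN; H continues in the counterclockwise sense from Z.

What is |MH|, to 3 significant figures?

52.7

M is at the origin; M and N share the same y with |MN| = 31.0 and N on the −x side, so N = (-31.0, 0.00). The tangent condition forces SN to be normal to MN, so S = N + (0, -4.7) = (-31.0, -4.70). On A1, N sits at bearing 90° from S; a 72° counterclockwise sweep puts Z at bearing 162°, so Z = S + 4.7·(cos 162°, sin 162°) = (-35.5, -3.25). The tangent condition forces SZ to be normal to ZH, so ZH runs along (−sin 162°, cos 162°); with |ZH| = 27.3, H = (-43.9, -29.2). Then |MH| = |H − M| = 52.7.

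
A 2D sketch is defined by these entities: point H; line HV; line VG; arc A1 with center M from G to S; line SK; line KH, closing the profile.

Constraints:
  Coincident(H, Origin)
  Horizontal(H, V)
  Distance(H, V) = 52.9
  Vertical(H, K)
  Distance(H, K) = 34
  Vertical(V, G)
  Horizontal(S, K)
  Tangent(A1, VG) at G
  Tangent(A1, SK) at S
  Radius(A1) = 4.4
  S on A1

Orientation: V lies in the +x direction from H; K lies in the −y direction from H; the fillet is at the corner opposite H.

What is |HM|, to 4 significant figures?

56.82

H and K share the same x with |HK| = 34.0 and K on the −y side, so K = (0.000, -34.00). The virtual corner opposite H is at (52.90, -34.00). Tangency of A1 to VG means the radius MG is perpendicular to VG and the tangent condition forces MS to be normal to SK, with radius 4.4, so the center M sits 4.4 in from both sides at M = (48.50, -29.60). Then |HM| = |M − H| = 56.82.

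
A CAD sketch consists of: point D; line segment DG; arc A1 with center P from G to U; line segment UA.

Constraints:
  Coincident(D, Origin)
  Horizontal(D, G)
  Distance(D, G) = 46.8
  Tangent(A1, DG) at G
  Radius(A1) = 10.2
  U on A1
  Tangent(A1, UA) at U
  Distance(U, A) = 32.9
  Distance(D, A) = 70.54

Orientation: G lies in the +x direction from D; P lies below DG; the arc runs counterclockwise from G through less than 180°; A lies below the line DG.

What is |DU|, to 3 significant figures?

41.2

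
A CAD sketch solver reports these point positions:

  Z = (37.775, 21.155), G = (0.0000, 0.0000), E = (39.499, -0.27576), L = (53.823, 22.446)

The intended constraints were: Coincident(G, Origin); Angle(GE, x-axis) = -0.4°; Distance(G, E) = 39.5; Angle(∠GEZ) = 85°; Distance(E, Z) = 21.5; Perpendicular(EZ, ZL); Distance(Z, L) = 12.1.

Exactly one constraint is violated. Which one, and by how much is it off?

Distance(Z, L) = 12.1 — off by 4.00.

G = (0.00, 0.00) ✓; GE at -0.4000° ✓; |GE| = 39.50 ✓; ∠GEZ = 85.00° ✓; |EZ| = 21.50 ✓; ∠(EZ, ZL) = 90.00° ✓; |ZL| = 16.10 ✗.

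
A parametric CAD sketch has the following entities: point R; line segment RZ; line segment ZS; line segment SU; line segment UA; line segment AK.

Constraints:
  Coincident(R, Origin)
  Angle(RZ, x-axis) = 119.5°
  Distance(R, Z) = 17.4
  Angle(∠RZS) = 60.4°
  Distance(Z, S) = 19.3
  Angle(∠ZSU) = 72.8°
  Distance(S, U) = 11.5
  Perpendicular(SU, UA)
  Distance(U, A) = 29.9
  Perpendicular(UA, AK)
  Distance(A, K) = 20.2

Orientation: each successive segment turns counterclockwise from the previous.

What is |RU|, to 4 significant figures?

8.398

R is at the origin; RZ runs at 119.5° with length 17.4, so Z = (-8.568, 15.14). ∠RZS = 60.4° gives ZS at -120.9° from the x-axis; with |ZS| = 19.3, S = (-18.48, -1.416). ∠ZSU = 72.8° gives SU at -13.70° from the x-axis; with |SU| = 11.5, U = (-7.307, -4.140). Then |RU| = |U − R| = 8.398.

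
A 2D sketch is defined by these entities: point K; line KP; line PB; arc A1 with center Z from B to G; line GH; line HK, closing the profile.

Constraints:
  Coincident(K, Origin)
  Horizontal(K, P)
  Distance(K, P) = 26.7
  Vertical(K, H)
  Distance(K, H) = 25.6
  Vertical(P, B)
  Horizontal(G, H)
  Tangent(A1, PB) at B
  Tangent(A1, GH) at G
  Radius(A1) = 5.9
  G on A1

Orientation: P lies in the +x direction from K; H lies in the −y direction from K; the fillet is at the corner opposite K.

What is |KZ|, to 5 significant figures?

28.648

K is at the origin; KP is horizontal with |KP| = 26.7 and P on the +x side, so P = (26.700, 0.0000). K and H share the same x with |KH| = 25.6 and H on the −y side, so H = (0.0000, -25.600). The virtual corner opposite K is at (26.700, -25.600). Since A1 is tangent to PB there, ZB ⟂ PB and the tangent condition forces ZG to be normal to GH, with radius 5.9, so the center Z sits 5.9 in from both sides at Z = (20.800, -19.700). Then |KZ| = |Z − K| = 28.648.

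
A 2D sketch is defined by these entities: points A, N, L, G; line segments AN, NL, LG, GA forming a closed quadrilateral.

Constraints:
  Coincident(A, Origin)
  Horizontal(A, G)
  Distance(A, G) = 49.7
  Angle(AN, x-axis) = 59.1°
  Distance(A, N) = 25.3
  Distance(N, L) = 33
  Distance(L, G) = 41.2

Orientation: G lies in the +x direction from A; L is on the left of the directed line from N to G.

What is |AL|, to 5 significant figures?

56.924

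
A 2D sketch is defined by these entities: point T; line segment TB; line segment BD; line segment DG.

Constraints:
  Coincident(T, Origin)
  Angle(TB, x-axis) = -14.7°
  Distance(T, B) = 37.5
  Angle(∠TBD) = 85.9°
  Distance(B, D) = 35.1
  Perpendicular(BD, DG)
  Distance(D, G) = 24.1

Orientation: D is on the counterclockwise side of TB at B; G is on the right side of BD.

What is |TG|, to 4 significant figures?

69.53

T is at the origin; TB runs at -14.7° with length 37.5, so B = 37.5·(cos -14.7°, sin -14.7°) = (36.27, -9.516). ∠TBD = 85.9°, so BD runs at -14.7° + (180° − 85.9°) = 79.40° from the x-axis; with |BD| = 35.1, D = B + 35.1·(cos 79.40°, sin 79.40°) = (42.73, 24.99). BD ⟂ DG; with |DG| = 24.1 on the right of BD, G = D + 24.1·(0.9829, -0.1840) = (66.42, 20.55). Then |TG| = |G − T| = 69.53.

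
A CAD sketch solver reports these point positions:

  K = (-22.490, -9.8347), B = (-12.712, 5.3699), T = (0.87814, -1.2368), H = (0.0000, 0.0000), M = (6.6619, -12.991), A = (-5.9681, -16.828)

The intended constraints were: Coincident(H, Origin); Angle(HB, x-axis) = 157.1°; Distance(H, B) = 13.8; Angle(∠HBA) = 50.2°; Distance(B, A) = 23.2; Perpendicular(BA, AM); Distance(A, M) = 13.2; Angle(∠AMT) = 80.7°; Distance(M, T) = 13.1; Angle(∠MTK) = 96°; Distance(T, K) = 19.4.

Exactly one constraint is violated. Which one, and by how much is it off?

Distance(T, K) = 19.4 — off by 5.50.

H = (0.00, 0.00) ✓; HB at 157.1° ✓; |HB| = 13.80 ✓; ∠HBA = 50.20° ✓; |BA| = 23.20 ✓; ∠(BA, AM) = 90.00° ✓; |AM| = 13.20 ✓; ∠AMT = 80.70° ✓; |MT| = 13.10 ✓; ∠MTK = 96.00° ✓; |TK| = 24.90 ✗.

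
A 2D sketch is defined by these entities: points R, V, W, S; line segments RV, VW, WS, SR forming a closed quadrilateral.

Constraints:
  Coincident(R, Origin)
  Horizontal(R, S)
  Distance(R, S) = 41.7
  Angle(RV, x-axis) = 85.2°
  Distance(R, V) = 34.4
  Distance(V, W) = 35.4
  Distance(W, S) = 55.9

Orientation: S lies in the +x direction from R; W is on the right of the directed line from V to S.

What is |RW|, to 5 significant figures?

14.470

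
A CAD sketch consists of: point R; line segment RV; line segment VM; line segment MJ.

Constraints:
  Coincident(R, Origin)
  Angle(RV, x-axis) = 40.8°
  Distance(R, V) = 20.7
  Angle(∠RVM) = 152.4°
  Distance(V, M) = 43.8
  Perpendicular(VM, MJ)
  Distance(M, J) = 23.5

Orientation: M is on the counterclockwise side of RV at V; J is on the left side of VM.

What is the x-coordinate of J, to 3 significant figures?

9.94

R is at the origin; RV runs at 40.8° with length 20.7, so V = 20.7·(cos 40.8°, sin 40.8°) = (15.7, 13.5). ∠RVM = 152.4°, so VM runs at 40.8° + (180° − 152.4°) = 68.4° from the x-axis; with |VM| = 43.8, M = V + 43.8·(cos 68.4°, sin 68.4°) = (31.8, 54.3). The perpendicularity gives MJ at right angles to VM; with |MJ| = 23.5 on the left of VM, J = M + 23.5·(-0.930, 0.368) = (9.94, 62.9). So J.x = 9.94.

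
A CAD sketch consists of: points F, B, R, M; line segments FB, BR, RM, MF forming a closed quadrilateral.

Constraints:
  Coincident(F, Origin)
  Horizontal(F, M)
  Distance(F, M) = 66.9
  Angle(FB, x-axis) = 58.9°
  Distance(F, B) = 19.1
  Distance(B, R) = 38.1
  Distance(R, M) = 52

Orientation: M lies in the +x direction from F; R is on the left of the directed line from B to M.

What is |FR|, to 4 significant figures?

56.76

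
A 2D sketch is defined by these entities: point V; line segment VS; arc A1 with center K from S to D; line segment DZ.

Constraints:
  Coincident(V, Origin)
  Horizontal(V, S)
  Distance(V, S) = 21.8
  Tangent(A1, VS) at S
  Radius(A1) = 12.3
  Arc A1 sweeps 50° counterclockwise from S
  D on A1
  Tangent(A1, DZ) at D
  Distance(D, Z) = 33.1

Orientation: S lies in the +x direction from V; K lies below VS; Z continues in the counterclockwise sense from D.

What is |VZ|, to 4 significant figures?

31.05

V is at the origin; V and S share the same y with |VS| = 21.8 and S on the +x side, so S = (21.80, 0.000). A1 meets VS tangentially, so KS is at right angles to VS, so K = S + (0, -12.3) = (21.80, -12.30). On A1, S sits at bearing 90° from K; a 50° counterclockwise sweep puts D at bearing 140°, so D = K + 12.3·(cos 140°, sin 140°) = (12.38, -4.394). The tangent condition forces KD to be normal to DZ, so DZ runs along (−sin 140°, cos 140°); with |DZ| = 33.1, Z = (-8.899, -29.75). Then |VZ| = |Z − V| = 31.05.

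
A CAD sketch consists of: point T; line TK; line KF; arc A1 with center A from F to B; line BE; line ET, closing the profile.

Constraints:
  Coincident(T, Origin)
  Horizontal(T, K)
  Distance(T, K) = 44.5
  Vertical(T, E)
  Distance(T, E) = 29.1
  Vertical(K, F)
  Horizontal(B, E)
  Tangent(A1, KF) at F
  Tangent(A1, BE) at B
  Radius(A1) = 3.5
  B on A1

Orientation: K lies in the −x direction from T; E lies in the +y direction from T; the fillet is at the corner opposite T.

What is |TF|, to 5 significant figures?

51.338

The virtual corner opposite T is at (-44.500, 29.100). Tangency of A1 to KF means the radius AF is perpendicular to KF and since A1 is tangent to BE there, AB ⟂ BE, with radius 3.5, so the center A sits 3.5 in from both sides at A = (-41.000, 25.600). That places the tangent points at F = (-44.500, 25.600) on KF and B = (-41.000, 29.100) on BE. Then |TF| = |F − T| = 51.338.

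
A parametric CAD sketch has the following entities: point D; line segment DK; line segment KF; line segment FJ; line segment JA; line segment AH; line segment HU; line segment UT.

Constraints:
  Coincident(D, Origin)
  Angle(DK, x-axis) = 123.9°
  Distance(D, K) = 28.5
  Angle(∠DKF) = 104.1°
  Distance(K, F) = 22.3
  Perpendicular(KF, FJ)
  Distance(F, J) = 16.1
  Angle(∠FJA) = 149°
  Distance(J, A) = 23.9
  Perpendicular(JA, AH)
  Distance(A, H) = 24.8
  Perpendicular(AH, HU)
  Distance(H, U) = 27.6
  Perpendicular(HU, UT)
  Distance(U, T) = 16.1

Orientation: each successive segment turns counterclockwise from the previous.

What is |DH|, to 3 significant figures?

5.78

D is at the origin; DK runs at 123.9° with length 28.5, so K = (-15.9, 23.7). ∠DKF = 104.1° gives KF at -160° from the x-axis; with |KF| = 22.3, F = (-36.9, 16.1). The perpendicularity gives FJ at right angles to KF, so FJ runs at -70.2°; with |FJ| = 16.1, J = (-31.4, 0.953). ∠FJA = 149.0° gives JA at -39.2° from the x-axis; with |JA| = 23.9, A = (-12.9, -14.2). JA is perpendicular to AH, so AH runs at 50.8°; with |AH| = 24.8, H = (2.77, 5.07). Then |DH| = |H − D| = 5.78.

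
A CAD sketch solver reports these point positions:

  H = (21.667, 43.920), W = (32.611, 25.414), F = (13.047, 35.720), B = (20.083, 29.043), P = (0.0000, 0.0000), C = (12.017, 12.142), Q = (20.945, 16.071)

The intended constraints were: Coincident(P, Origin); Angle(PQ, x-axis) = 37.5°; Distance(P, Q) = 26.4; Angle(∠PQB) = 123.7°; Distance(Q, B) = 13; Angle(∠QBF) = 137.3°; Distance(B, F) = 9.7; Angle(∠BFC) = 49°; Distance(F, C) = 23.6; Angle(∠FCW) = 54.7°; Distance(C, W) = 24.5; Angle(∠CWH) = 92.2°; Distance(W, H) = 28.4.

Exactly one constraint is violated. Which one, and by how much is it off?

Distance(W, H) = 28.4 — off by 6.90.

P = (0.00, 0.00) ✓; PQ at 37.50° ✓; |PQ| = 26.40 ✓; ∠PQB = 123.7° ✓; |QB| = 13.00 ✓; ∠QBF = 137.3° ✓; |BF| = 9.700 ✓; ∠BFC = 49.00° ✓; |FC| = 23.60 ✓; ∠FCW = 54.70° ✓; |CW| = 24.50 ✓; ∠CWH = 92.20° ✓; |WH| = 21.50 ✗.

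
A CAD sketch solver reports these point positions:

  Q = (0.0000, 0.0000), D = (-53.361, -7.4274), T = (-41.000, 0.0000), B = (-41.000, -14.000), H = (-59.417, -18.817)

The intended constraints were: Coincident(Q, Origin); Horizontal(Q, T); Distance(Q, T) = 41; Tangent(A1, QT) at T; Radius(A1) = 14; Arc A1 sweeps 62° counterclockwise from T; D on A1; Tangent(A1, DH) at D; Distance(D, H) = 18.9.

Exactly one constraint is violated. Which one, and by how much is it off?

Distance(D, H) = 18.9 — off by 6.00.

Q = (0.00, 0.00) ✓; Q.y = 0.00, T.y = 0.00 ✓; |QT| = 41.00 ✓; ∠(BT, TQ) = 90.00° ✓; |BT| = 14.00 ✓; bearing(B→D) − bearing(B→T) = 62.00° ✓; |BD| = 14.00 ✓; ∠(BD, DH) = 90.00° ✓; |DH| = 12.90 ✗.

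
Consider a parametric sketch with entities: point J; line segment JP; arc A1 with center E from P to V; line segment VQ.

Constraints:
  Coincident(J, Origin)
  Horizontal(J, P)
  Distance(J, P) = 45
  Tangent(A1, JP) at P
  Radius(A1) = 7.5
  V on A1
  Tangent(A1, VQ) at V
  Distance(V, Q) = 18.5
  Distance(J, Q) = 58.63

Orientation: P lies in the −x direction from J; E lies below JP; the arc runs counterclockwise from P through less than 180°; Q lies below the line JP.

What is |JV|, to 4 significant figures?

53.03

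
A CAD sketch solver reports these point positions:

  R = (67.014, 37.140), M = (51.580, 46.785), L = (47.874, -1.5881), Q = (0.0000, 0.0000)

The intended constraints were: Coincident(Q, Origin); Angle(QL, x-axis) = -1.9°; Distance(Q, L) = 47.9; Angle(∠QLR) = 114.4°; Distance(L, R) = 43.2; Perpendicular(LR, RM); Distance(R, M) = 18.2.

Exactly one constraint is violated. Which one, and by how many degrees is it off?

Perpendicular(LR, RM) — off by 5.70°.

Q = (0.00, 0.00) ✓; QL at -1.900° ✓; |QL| = 47.90 ✓; ∠QLR = 114.4° ✓; |LR| = 43.20 ✓; ∠(LR, RM) = 84.30° ✗; |RM| = 18.20 ✓.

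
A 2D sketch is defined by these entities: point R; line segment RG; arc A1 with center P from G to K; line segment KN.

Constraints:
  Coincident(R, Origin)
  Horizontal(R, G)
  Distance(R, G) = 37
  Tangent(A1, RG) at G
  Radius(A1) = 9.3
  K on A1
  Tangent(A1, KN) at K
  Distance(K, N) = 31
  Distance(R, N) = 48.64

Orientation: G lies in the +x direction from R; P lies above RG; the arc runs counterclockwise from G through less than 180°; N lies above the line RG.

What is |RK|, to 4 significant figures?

47.00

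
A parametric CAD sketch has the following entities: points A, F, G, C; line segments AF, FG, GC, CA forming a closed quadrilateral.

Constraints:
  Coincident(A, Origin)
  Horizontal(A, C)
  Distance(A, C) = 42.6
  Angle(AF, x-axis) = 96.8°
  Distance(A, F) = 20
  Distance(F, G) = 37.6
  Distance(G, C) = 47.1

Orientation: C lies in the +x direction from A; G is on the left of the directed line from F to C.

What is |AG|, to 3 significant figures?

51.4

Checks: |FG| = 37.60 ✓; |GC| = 47.10 ✓.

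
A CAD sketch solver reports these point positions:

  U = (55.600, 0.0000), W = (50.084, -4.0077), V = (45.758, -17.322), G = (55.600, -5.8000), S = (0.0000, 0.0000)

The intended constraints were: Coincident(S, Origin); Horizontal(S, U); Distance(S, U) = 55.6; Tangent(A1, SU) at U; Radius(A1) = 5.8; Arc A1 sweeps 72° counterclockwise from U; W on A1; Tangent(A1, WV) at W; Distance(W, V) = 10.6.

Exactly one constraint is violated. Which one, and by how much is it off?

Distance(W, V) = 10.6 — off by 3.40.

S = (0.00, 0.00) ✓; S.y = 0.00, U.y = 0.00 ✓; |SU| = 55.60 ✓; ∠(GU, US) = 90.00° ✓; |GU| = 5.800 ✓; bearing(G→W) − bearing(G→U) = 72.00° ✓; |GW| = 5.800 ✓; ∠(GW, WV) = 90.00° ✓; |WV| = 14.00 ✗.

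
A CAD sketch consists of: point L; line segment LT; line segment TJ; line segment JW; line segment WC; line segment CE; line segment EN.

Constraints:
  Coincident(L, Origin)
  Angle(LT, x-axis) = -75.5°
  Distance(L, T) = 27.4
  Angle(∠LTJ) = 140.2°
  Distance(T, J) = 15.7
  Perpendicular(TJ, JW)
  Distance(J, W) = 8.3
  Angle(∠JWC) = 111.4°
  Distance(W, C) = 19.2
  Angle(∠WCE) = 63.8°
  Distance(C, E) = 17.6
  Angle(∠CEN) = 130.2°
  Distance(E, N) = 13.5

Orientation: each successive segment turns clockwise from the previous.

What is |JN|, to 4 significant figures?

11.41

L is at the origin; LT runs at -75.5° with length 27.4, so T = (6.860, -26.53). ∠LTJ = 140.2° gives TJ at -115.3° from the x-axis; with |TJ| = 15.7, J = (0.1509, -40.72). TJ ⟂ JW, so JW runs at 154.7°; with |JW| = 8.3, W = (-7.353, -37.17). ∠JWC = 111.4° gives WC at 86.10° from the x-axis; with |WC| = 19.2, C = (-6.047, -18.02). ∠WCE = 63.8° gives CE at -30.10° from the x-axis; with |CE| = 17.6, E = (9.180, -26.85). ∠CEN = 130.2° gives EN at -79.90° from the x-axis; with |EN| = 13.5, N = (11.55, -40.14). Then |JN| = |N − J| = 11.41.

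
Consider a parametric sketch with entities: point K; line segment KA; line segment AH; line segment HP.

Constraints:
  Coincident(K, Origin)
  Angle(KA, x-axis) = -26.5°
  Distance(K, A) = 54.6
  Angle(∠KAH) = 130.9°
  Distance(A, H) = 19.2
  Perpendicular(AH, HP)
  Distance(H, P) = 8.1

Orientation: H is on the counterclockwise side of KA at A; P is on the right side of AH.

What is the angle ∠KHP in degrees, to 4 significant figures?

126.9°

K is at the origin; KA runs at -26.5° with length 54.6, so A = 54.6·(cos -26.5°, sin -26.5°) = (48.86, -24.36). ∠KAH = 130.9°, so AH runs at -26.5° + (180° − 130.9°) = 22.60° from the x-axis; with |AH| = 19.2, H = A + 19.2·(cos 22.60°, sin 22.60°) = (66.59, -16.98). AH is perpendicular to HP; with |HP| = 8.1 on the right of AH, P = H + 8.1·(0.3843, -0.9232) = (69.70, -24.46). Then cos ∠KHP = HK·HP / (|HK||HP|), giving 126.9°.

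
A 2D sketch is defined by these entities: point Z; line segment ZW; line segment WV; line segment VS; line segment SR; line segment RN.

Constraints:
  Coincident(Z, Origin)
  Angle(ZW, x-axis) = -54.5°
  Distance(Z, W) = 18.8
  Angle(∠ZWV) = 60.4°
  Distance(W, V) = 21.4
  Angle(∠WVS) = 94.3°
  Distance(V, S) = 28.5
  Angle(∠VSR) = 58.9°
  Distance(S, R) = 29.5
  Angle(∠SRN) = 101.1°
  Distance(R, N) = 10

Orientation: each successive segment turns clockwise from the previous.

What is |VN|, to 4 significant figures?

22.18

Z is at the origin; ZW runs at -54.5° with length 18.8, so W = (10.92, -15.31). ∠ZWV = 60.4° gives WV at -174.1° from the x-axis; with |WV| = 21.4, V = (-10.37, -17.51). ∠WVS = 94.3° gives VS at 100.2° from the x-axis; with |VS| = 28.5, S = (-15.42, 10.54). ∠VSR = 58.9° gives SR at -20.90° from the x-axis; with |SR| = 29.5, R = (12.14, 0.02067). ∠SRN = 101.1° gives RN at -99.80° from the x-axis; with |RN| = 10.0, N = (10.44, -9.833). Then |VN| = |N − V| = 22.18.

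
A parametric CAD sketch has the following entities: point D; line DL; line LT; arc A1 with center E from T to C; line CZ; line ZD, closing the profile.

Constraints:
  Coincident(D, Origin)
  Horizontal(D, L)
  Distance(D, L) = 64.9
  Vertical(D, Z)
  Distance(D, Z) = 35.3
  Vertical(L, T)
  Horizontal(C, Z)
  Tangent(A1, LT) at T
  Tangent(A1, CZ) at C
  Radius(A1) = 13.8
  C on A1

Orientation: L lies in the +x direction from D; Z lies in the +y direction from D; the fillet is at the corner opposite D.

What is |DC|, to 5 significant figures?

62.107

The virtual corner opposite D is at (64.900, 35.300). A1 meets LT tangentially, so ET is at right angles to LT and A1 meets CZ tangentially, so EC is at right angles to CZ, with radius 13.8, so the center E sits 13.8 in from both sides at E = (51.100, 21.500). That places the tangent points at T = (64.900, 21.500) on LT and C = (51.100, 35.300) on CZ. Then |DC| = |C − D| = 62.107.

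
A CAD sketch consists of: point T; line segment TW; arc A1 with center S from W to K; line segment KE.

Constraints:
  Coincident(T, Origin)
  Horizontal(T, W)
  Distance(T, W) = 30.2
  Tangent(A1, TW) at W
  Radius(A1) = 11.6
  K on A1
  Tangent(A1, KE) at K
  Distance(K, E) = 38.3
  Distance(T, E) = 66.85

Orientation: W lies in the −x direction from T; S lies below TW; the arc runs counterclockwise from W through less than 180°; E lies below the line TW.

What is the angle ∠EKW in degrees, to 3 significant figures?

138°

Checks: |SK| = 11.60 ✓; ∠(SK, KE) = 90.00° ✓; |KE| = 38.30 ✓; |TE| = 66.85 ✓.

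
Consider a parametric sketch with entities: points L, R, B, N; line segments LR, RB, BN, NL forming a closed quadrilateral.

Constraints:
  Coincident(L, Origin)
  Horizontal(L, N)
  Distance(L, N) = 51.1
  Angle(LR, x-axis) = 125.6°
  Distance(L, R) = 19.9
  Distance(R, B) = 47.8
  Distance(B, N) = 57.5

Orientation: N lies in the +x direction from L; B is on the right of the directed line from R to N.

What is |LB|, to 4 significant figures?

29.75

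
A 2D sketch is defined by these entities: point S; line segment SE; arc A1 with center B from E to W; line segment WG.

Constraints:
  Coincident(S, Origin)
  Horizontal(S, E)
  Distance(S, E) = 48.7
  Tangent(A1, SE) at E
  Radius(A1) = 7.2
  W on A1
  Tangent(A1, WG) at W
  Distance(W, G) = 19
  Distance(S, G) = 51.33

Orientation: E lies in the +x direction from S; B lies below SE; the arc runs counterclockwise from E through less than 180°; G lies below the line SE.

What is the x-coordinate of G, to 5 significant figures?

43.718

S is at the origin; SE is horizontal with |SE| = 48.7 and E on the +x side, so E = (48.700, 0.0000). The tangent condition forces BE to be normal to SE, so B = E + (0, -7.2) = (48.700, -7.2000). Since BW ⟂ WG (tangency), |BG| = √(7.2² + 19.0²) = 20.318 regardless of where W sits on A1. So G lies on both circle(S, 51.33) and circle(B, 20.318); the below-SE intersection is G = (43.718, -26.898). W is the foot of the tangent from G: W = (41.547, -8.0226).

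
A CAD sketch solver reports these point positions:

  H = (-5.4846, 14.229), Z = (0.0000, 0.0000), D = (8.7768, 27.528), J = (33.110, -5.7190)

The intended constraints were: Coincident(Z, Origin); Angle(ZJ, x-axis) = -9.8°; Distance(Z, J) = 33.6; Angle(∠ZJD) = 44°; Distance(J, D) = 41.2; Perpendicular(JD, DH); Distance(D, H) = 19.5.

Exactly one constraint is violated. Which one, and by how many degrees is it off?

Perpendicular(JD, DH) — off by 6.80°.

Z = (0.00, 0.00) ✓; ZJ at -9.800° ✓; |ZJ| = 33.60 ✓; ∠ZJD = 44.00° ✓; |JD| = 41.20 ✓; ∠(JD, DH) = 96.80° ✗; |DH| = 19.50 ✓.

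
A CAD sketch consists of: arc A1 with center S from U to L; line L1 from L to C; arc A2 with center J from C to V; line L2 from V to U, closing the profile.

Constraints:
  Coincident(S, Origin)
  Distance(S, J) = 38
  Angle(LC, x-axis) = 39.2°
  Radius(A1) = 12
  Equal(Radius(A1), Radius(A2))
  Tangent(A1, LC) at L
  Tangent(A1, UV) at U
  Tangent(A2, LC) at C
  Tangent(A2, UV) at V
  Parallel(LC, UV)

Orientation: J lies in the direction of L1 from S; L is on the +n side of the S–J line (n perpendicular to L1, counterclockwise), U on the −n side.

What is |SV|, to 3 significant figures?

39.8

Tangency of A1 to both parallel lines with radius 12.0 puts L and U at S ± 12.0·n: L = (-7.58, 9.30), U = (7.58, -9.30). Equal radii place C and V the same way about J: C = J + 12.0·n = (21.9, 33.3), V = J − 12.0·n = (37.0, 14.7). Then |SV| = |V − S| = 39.8.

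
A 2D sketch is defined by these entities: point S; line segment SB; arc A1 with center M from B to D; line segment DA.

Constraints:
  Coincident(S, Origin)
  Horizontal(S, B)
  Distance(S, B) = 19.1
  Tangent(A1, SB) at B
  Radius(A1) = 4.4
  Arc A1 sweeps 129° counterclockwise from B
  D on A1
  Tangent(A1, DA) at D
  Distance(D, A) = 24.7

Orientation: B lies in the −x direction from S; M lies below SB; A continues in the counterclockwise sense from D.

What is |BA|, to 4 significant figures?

29.02

S is at the origin; S and B share the same y with |SB| = 19.1 and B on the −x side, so B = (-19.10, 0.000). Tangency of A1 to SB means the radius MB is perpendicular to SB, so M = B + (0, -4.4) = (-19.10, -4.400). On A1, B sits at bearing 90° from M; a 129° counterclockwise sweep puts D at bearing 219°, so D = M + 4.4·(cos 219°, sin 219°) = (-22.52, -7.169). The tangent condition forces MD to be normal to DA, so DA runs along (−sin 219°, cos 219°); with |DA| = 24.7, A = (-6.975, -26.36). Then |BA| = |A − B| = 29.02.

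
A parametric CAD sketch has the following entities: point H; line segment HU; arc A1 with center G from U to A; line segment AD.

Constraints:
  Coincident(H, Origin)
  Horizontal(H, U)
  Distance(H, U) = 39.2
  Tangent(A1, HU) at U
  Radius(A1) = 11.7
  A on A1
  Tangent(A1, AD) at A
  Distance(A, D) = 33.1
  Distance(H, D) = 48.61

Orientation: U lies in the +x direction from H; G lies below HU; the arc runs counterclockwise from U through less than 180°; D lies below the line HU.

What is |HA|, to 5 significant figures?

29.391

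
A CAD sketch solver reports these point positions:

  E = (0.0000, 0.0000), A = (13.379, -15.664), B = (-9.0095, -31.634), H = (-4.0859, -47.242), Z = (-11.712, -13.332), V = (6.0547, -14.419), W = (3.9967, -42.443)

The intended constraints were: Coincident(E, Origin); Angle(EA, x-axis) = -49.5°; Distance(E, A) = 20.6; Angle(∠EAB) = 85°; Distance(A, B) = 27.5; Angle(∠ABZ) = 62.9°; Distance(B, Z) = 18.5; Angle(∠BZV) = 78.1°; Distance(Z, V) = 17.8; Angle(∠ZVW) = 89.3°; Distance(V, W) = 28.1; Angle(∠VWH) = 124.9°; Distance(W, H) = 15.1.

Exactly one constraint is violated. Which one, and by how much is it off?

Distance(W, H) = 15.1 — off by 5.70.

E = (0.00, 0.00) ✓; EA at -49.50° ✓; |EA| = 20.60 ✓; ∠EAB = 85.00° ✓; |AB| = 27.50 ✓; ∠ABZ = 62.90° ✓; |BZ| = 18.50 ✓; ∠BZV = 78.10° ✓; |ZV| = 17.80 ✓; ∠ZVW = 89.30° ✓; |VW| = 28.10 ✓; ∠VWH = 124.9° ✓; |WH| = 9.400 ✗.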